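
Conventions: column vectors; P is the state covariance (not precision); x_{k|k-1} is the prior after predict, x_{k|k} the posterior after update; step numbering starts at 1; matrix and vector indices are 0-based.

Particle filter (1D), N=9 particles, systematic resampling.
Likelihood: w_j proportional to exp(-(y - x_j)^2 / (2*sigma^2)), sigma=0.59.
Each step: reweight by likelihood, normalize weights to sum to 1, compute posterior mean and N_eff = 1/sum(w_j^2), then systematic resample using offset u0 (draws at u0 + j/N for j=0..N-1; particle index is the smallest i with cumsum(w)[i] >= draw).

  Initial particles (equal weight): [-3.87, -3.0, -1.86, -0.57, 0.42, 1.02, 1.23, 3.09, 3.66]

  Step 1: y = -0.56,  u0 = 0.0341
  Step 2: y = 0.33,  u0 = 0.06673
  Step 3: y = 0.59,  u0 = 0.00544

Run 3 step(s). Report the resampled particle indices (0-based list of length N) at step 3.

step 1: w=[0.0000, 0.0001, 0.0641, 0.7257, 0.1827, 0.0201, 0.0073, 0.0000, 0.0000]  mean=-0.4270  Neff=1.7712  idx=[2, 3, 3, 3, 3, 3, 3, 4, 4]
step 2: w=[0.0003, 0.0811, 0.0811, 0.0811, 0.0811, 0.0811, 0.0811, 0.2566, 0.2566]  mean=-0.0623  Neff=5.8436  idx=[1, 3, 4, 5, 7, 7, 7, 8, 8]
step 3: w=[0.0269, 0.0269, 0.0269, 0.0269, 0.1785, 0.1785, 0.1785, 0.1785, 0.1785]  mean=0.3134  Neff=6.1676  idx=[0, 4, 4, 5, 5, 6, 7, 7, 8]

resampled_idx = [0, 4, 4, 5, 5, 6, 7, 7, 8]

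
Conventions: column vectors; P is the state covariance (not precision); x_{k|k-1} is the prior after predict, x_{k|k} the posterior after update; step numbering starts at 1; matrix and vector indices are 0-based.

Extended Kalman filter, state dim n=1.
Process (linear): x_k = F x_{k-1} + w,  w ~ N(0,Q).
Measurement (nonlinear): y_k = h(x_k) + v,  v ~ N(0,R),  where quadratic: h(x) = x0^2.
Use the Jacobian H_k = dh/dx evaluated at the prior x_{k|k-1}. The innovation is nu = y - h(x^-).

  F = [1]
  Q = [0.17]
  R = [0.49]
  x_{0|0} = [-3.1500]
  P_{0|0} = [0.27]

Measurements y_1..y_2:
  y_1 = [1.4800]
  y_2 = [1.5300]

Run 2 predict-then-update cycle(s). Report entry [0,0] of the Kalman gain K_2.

K[0,0] = -0.2261

step 1: x^-=[-3.1500]  P^-=[0.4400]  H_jac=[-6.3000]  S=[17.9536]  K=[-0.1544]  nu=[-8.4425]  x^+=[-1.8465]  P^+=[0.0120]
step 2: x^-=[-1.8465]  P^-=[0.1820]  H_jac=[-3.6930]  S=[2.9723]  K=[-0.2261]  nu=[-1.8795]  x^+=[-1.4214]  P^+=[0.0300]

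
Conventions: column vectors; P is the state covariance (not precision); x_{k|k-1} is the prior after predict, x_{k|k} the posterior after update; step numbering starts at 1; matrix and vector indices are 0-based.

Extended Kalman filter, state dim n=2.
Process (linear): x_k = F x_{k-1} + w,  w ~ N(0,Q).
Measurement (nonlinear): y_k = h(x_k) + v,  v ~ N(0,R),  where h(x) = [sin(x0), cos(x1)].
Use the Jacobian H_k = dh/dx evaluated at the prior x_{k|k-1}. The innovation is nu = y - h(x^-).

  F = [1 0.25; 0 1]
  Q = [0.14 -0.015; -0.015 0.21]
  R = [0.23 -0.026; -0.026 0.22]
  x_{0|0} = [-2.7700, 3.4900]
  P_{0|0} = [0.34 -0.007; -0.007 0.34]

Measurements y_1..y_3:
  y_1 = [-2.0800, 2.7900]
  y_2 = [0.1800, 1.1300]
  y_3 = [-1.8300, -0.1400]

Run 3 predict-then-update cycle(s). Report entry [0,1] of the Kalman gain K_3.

step 1: x^-=[-1.8975, 3.4900]  P^-=[0.4978 0.0630; 0.0630 0.5500]  H_jac=[-0.3209 0.0000; 0.0000 0.3414]  S=[0.2813 -0.0329; -0.0329 0.2841]  K=[-0.5668 0.0101; 0.0055 0.6616]  nu=[-1.1329, 3.7299]  x^+=[-1.2179, 5.9513]  P^+=[0.4070 0.0497; 0.0497 0.4259]
step 2: x^-=[0.2700, 5.9513]  P^-=[0.5984 0.1411; 0.1411 0.6359]  H_jac=[0.9638 0.0000; 0.0000 0.3258]  S=[0.7859 0.0183; 0.0183 0.2875]  K=[0.7313 0.1133; 0.1565 0.7107]  nu=[-0.0867, 0.1846]  x^+=[0.2275, 6.0689]  P^+=[0.1715 0.0182; 0.0182 0.4674]
step 3: x^-=[1.7447, 6.0689]  P^-=[0.3498 0.1200; 0.1200 0.6774]  H_jac=[-0.1730 0.0000; 0.0000 0.2126]  S=[0.2405 -0.0304; -0.0304 0.2506]  K=[-0.2425 0.0724; -0.0139 0.5730]  nu=[-2.8149, -1.1171]  x^+=[2.3465, 5.4679]  P^+=[0.3332 0.1046; 0.1046 0.5945]

K[0,1] = 0.0724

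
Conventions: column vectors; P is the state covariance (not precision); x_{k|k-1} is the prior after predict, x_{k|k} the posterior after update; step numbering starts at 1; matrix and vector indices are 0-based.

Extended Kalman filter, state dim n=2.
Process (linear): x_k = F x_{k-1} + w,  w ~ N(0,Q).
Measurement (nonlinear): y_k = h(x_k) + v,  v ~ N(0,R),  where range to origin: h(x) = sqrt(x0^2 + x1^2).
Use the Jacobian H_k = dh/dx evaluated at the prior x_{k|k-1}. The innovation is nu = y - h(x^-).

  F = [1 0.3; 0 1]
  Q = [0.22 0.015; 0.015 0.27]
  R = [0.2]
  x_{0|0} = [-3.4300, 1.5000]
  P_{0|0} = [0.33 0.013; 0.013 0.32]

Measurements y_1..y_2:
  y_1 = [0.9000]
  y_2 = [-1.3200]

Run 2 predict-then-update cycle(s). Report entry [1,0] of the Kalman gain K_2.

K[1,0] = 0.4796

step 1: x^-=[-2.9800, 1.5000]  P^-=[0.5866 0.1240; 0.1240 0.5900]  H_jac=[-0.8932 0.4496]  S=[0.6877]  K=[-0.6809; 0.2247]  nu=[-2.4362]  x^+=[-1.3213, 0.9526]  P^+=[0.2678 0.2292; 0.2292 0.5553]
step 2: x^-=[-1.0355, 0.9526]  P^-=[0.6753 0.4108; 0.4108 0.8253]  H_jac=[-0.7359 0.6770]  S=[0.5347]  K=[-0.4093; 0.4796]  nu=[-2.7270]  x^+=[0.0808, -0.3553]  P^+=[0.5857 0.5158; 0.5158 0.7023]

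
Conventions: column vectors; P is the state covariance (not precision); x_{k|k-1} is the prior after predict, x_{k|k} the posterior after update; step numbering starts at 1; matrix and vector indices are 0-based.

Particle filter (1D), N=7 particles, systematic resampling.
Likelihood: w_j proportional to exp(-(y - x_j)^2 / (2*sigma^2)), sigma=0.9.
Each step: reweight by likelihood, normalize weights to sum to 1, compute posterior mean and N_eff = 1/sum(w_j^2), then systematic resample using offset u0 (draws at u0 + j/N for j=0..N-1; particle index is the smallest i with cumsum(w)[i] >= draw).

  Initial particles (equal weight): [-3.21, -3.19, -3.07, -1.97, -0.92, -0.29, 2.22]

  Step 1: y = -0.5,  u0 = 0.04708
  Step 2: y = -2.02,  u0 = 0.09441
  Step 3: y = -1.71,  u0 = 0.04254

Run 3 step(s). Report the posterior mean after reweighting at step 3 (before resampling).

post_mean = -1.2919

step 1: w=[0.0049, 0.0053, 0.0078, 0.1207, 0.4108, 0.4458, 0.0048]  mean=-0.7908  Neff=2.6164  idx=[3, 4, 4, 4, 5, 5, 5]
step 2: w=[0.3451, 0.1638, 0.1638, 0.1638, 0.0545, 0.0545, 0.0545]  mean=-1.1794  Neff=4.7957  idx=[0, 0, 1, 2, 2, 3, 6]
step 3: w=[0.1947, 0.1947, 0.1381, 0.1381, 0.1381, 0.1381, 0.0585]  mean=-1.2919  Neff=6.4334  idx=[0, 0, 1, 2, 3, 4, 5]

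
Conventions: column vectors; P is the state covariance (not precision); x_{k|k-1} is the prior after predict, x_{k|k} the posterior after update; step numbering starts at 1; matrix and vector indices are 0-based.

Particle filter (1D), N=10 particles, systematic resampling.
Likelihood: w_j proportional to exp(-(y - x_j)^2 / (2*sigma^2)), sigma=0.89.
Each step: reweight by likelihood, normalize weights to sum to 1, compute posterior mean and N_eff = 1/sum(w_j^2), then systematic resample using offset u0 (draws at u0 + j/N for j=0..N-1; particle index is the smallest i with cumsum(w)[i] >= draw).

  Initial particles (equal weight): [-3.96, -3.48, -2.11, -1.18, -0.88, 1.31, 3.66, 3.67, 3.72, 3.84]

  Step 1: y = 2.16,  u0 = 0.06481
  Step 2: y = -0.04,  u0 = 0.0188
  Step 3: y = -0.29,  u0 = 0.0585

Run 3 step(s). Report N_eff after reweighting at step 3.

step 1: w=[0.0000, 0.0000, 0.0000, 0.0006, 0.0020, 0.4225, 0.1611, 0.1581, 0.1435, 0.1123]  mean=2.6857  Neff=3.8070  idx=[5, 5, 5, 5, 6, 6, 7, 8, 8, 9]
step 2: w=[0.2498, 0.2498, 0.2498, 0.2498, 0.0001, 0.0001, 0.0001, 0.0001, 0.0001, 0.0001]  mean=1.3116  Neff=4.0055  idx=[0, 0, 0, 1, 1, 2, 2, 2, 3, 3]
step 3: w=[0.1000, 0.1000, 0.1000, 0.1000, 0.1000, 0.1000, 0.1000, 0.1000, 0.1000, 0.1000]  mean=1.3100  Neff=10.0000  idx=[0, 1, 2, 3, 4, 5, 6, 7, 8, 9]

N_eff = 10.0000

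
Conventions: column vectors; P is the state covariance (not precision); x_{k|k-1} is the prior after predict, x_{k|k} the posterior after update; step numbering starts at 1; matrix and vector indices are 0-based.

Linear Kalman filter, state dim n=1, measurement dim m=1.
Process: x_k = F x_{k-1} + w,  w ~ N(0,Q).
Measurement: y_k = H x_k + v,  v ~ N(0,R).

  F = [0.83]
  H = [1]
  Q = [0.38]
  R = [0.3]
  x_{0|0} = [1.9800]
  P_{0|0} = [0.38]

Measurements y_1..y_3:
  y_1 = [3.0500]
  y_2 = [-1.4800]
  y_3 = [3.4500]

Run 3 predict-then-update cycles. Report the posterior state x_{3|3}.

x_post = [2.1280]

step 1: x^-=[1.6434]  P^-=[0.6418]  S=[0.9418]  K=[0.6815]  nu=[1.4066]  x^+=[2.6019]  P^+=[0.2044]
step 2: x^-=[2.1596]  P^-=[0.5208]  S=[0.8208]  K=[0.6345]  nu=[-3.6396]  x^+=[-0.1498]  P^+=[0.1904]
step 3: x^-=[-0.1243]  P^-=[0.5111]  S=[0.8111]  K=[0.6301]  nu=[3.5743]  x^+=[2.1280]  P^+=[0.1890]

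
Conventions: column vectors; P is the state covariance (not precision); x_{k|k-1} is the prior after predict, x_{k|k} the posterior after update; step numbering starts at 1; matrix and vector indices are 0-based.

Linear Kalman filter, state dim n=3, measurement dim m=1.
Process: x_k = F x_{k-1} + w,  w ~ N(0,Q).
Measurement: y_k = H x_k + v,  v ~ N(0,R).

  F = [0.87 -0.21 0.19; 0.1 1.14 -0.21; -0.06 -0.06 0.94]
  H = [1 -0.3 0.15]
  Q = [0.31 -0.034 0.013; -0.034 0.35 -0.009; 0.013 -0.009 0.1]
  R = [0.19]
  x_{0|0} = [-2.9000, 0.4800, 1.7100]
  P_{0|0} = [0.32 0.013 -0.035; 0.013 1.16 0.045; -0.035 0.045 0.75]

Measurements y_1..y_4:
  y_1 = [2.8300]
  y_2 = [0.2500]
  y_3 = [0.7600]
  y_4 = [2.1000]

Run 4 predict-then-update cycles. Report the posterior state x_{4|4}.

step 1: x^-=[-2.2989, -0.1019, 1.7526]  P^-=[0.6105 -0.2837 0.1067; -0.2837 1.8767 -0.1942; 0.1067 -0.1942 0.7670]  S=[1.2064]  K=[0.5899; -0.7260; 0.2321]  nu=[4.8354]  x^+=[0.5535, -3.6124, 2.8750]  P^+=[0.1907 0.2329 -0.0585; 0.2329 1.2408 0.0091; -0.0585 0.0091 0.7020]
step 2: x^-=[1.7864, -4.6666, 2.8861]  P^-=[0.4293 -0.1044 0.0858; -0.1044 2.0467 -0.2473; 0.0858 -0.2473 0.7327]  S=[0.9306]  K=[0.5088; -0.8119; 0.2900]  nu=[-3.3693]  x^+=[0.0722, -1.9312, 1.9090]  P^+=[0.1884 0.2800 -0.0515; 0.2800 1.4333 -0.0282; -0.0515 -0.0282 0.6544]
step 3: x^-=[0.8311, -2.5952, 1.9060]  P^-=[0.4223 -0.1140 0.0914; -0.1140 2.3230 -0.2942; 0.0914 -0.2942 0.6951]  S=[0.9593]  K=[0.4902; -0.8913; 0.2959]  nu=[-1.1356]  x^+=[0.2745, -1.5832, 1.5699]  P^+=[0.1918 0.3051 -0.0478; 0.3051 1.5610 -0.0412; -0.0478 -0.0412 0.6111]
step 4: x^-=[0.8695, -2.1070, 1.5542]  P^-=[0.4221 -0.1221 0.0898; -0.1221 2.4988 -0.3100; 0.0898 -0.3100 0.6585]  S=[0.9799]  K=[0.4819; -0.9371; 0.2873]  nu=[0.3652]  x^+=[1.0455, -2.4493, 1.6592]  P^+=[0.1946 0.3204 -0.0459; 0.3204 1.6383 -0.0462; -0.0459 -0.0462 0.5776]

x_post = [1.0455, -2.4493, 1.6592]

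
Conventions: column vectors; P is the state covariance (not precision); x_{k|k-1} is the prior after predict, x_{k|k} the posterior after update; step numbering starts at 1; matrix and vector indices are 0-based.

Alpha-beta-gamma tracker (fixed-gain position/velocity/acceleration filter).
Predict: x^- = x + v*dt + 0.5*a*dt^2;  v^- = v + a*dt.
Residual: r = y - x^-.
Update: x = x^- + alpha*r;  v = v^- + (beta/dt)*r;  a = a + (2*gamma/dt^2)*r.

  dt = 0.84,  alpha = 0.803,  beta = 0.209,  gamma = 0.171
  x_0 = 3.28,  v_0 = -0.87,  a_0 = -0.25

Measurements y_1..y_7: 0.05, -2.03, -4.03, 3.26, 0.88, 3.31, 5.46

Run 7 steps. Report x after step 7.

step 1: x_pred=2.4610  r=-2.4110  x^+=0.5250  v^+=-1.6799  a^+=-1.4186
step 2: x_pred=-1.3866  r=-0.6434  x^+=-1.9033  v^+=-3.0316  a^+=-1.7304
step 3: x_pred=-5.0603  r=1.0303  x^+=-4.2330  v^+=-4.2288  a^+=-1.2311
step 4: x_pred=-8.2195  r=11.4795  x^+=0.9985  v^+=-2.4067  a^+=4.3330
step 5: x_pred=0.5056  r=0.3744  x^+=0.8062  v^+=1.3261  a^+=4.5144
step 6: x_pred=3.5129  r=-0.2029  x^+=3.3500  v^+=5.0678  a^+=4.4161
step 7: x_pred=9.1649  r=-3.7049  x^+=6.1899  v^+=7.8555  a^+=2.6203

x_post = 6.1899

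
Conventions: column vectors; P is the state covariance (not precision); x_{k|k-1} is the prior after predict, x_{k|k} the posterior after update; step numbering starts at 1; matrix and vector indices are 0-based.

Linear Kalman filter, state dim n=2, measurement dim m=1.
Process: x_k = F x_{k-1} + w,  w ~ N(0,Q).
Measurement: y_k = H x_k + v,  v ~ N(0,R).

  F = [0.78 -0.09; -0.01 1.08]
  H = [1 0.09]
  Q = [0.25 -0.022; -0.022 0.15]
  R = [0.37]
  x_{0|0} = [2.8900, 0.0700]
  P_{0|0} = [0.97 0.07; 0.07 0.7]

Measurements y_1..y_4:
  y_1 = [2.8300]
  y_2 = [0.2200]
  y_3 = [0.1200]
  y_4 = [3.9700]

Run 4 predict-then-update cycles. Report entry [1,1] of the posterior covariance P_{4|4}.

P_post[1,1] = 1.9979

step 1: x^-=[2.2479, 0.0467]  P^-=[0.8360 -0.0386; -0.0386 0.9651]  S=[1.2069]  K=[0.6898; 0.0400]  nu=[0.5779]  x^+=[2.6465, 0.0698]  P^+=[0.2617 -0.0719; -0.0719 0.9631]
step 2: x^-=[2.0580, 0.0489]  P^-=[0.4271 -0.1783; -0.1783 1.2750]  S=[0.7754]  K=[0.5302; -0.0819]  nu=[-1.8424]  x^+=[1.0812, 0.1999]  P^+=[0.2092 -0.1446; -0.1446 1.2698]
step 3: x^-=[0.8254, 0.2051]  P^-=[0.4078 -0.2690; -0.2690 1.6342]  S=[0.7427]  K=[0.5166; -0.1642]  nu=[-0.7238]  x^+=[0.4515, 0.3239]  P^+=[0.2097 -0.2060; -0.2060 1.6142]
step 4: x^-=[0.3230, 0.3453]  P^-=[0.4196 -0.3543; -0.3543 2.0373]  S=[0.7423]  K=[0.5223; -0.2302]  nu=[3.6159]  x^+=[2.2115, -0.4873]  P^+=[0.2171 -0.2650; -0.2650 1.9979]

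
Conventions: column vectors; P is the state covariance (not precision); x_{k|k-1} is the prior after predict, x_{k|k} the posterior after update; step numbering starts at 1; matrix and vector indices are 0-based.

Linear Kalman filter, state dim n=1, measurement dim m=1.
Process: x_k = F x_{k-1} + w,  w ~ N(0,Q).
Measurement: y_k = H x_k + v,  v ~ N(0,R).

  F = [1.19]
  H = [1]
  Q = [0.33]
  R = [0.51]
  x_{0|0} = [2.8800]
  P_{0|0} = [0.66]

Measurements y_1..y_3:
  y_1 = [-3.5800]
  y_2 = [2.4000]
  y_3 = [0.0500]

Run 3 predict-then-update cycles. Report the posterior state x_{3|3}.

step 1: x^-=[3.4272]  P^-=[1.2646]  S=[1.7746]  K=[0.7126]  nu=[-7.0072]  x^+=[-1.5662]  P^+=[0.3634]
step 2: x^-=[-1.8638]  P^-=[0.8447]  S=[1.3547]  K=[0.6235]  nu=[4.2638]  x^+=[0.7948]  P^+=[0.3180]
step 3: x^-=[0.9458]  P^-=[0.7803]  S=[1.2903]  K=[0.6047]  nu=[-0.8958]  x^+=[0.4041]  P^+=[0.3084]

x_post = [0.4041]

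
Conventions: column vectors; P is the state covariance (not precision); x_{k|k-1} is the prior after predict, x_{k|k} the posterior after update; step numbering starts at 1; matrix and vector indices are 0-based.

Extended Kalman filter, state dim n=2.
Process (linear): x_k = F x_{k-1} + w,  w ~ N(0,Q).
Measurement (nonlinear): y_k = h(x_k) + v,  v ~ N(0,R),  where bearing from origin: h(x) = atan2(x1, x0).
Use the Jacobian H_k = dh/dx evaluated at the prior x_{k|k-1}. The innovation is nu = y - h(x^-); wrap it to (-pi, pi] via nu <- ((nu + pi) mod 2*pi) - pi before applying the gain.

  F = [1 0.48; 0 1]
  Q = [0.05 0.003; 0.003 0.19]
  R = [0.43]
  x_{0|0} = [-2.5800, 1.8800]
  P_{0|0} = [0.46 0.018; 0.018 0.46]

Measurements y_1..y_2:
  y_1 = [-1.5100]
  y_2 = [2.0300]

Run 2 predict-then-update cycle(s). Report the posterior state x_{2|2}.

step 1: x^-=[-1.6776, 1.8800]  P^-=[0.6333 0.2418; 0.2418 0.6500]  H_jac=[-0.2961 -0.2642]  S=[0.5688]  K=[-0.4420; -0.4279]  nu=[2.4738]  x^+=[-2.7711, 0.8215]  P^+=[0.5221 0.1342; 0.1342 0.5459]
step 2: x^-=[-2.3768, 0.8215]  P^-=[0.8267 0.3992; 0.3992 0.7359]  H_jac=[-0.1299 -0.3758]  S=[0.5869]  K=[-0.4387; -0.5596]  nu=[-0.7788]  x^+=[-2.0352, 1.2573]  P^+=[0.7138 0.2552; 0.2552 0.5521]

x_post = [-2.0352, 1.2573]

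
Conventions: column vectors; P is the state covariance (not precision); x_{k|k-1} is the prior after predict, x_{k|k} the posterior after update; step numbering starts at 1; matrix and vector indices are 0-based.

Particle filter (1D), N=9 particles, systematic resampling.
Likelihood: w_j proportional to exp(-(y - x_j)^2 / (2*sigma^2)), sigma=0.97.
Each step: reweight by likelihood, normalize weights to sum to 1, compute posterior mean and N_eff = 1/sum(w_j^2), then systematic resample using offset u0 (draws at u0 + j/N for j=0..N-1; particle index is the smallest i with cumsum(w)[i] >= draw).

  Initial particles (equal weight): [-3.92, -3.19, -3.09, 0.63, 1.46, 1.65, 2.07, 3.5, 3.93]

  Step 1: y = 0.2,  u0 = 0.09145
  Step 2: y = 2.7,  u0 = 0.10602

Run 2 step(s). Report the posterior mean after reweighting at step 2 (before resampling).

post_mean = 1.5734

step 1: w=[0.0001, 0.0012, 0.0017, 0.4956, 0.2352, 0.1789, 0.0853, 0.0017, 0.0003]  mean=1.1250  Neff=2.9392  idx=[3, 3, 3, 3, 4, 4, 5, 5, 6]
step 2: w=[0.0319, 0.0319, 0.0319, 0.0319, 0.1373, 0.1373, 0.1730, 0.1730, 0.2517]  mean=1.5734  Neff=6.0593  idx=[3, 4, 5, 6, 6, 7, 8, 8, 8]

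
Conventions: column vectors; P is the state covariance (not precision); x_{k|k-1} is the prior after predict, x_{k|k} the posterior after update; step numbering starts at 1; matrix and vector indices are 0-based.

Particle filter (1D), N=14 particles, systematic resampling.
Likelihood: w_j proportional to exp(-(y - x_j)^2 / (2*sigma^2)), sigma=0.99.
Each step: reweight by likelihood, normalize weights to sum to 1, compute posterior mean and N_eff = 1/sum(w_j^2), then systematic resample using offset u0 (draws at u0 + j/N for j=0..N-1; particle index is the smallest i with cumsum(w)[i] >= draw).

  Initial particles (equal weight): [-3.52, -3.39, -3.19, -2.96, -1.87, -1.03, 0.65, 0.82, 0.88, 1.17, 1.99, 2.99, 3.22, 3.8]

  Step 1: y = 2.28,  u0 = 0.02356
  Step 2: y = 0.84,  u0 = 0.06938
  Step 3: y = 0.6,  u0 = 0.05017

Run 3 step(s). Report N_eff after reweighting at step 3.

N_eff = 11.9921

step 1: w=[0.0000, 0.0000, 0.0000, 0.0000, 0.0000, 0.0009, 0.0617, 0.0807, 0.0881, 0.1277, 0.2294, 0.1852, 0.1526, 0.0737]  mean=2.1136  Neff=6.6662  idx=[6, 7, 8, 9, 9, 10, 10, 10, 11, 11, 11, 12, 12, 13]
step 2: w=[0.1442, 0.1469, 0.1468, 0.1390, 0.1390, 0.0748, 0.0748, 0.0748, 0.0139, 0.0139, 0.0139, 0.0082, 0.0082, 0.0017]  mean=1.2989  Neff=8.3295  idx=[0, 0, 1, 1, 2, 2, 3, 3, 4, 4, 5, 6, 7, 12]
step 3: w=[0.0959, 0.0959, 0.0937, 0.0937, 0.0923, 0.0923, 0.0814, 0.0814, 0.0814, 0.0814, 0.0359, 0.0359, 0.0359, 0.0029]  mean=1.0452  Neff=11.9921  idx=[0, 1, 2, 2, 3, 4, 5, 5, 6, 7, 8, 9, 10, 12]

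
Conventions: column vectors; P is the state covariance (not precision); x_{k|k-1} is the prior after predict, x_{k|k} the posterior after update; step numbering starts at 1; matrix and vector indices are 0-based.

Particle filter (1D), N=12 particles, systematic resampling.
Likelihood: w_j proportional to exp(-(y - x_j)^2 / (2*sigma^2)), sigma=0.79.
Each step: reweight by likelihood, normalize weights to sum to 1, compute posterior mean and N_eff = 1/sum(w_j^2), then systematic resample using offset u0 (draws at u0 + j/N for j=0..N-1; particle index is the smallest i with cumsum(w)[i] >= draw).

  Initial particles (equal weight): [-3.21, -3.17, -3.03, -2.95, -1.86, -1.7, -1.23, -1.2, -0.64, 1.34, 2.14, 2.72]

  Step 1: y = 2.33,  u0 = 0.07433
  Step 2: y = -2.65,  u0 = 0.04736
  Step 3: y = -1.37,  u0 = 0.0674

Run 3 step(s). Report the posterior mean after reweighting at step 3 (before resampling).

post_mean = 1.3400

step 1: w=[0.0000, 0.0000, 0.0000, 0.0000, 0.0000, 0.0000, 0.0000, 0.0000, 0.0004, 0.1971, 0.4199, 0.3826]  mean=2.2031  Neff=2.7659  idx=[9, 9, 10, 10, 10, 10, 10, 11, 11, 11, 11, 11]
step 2: w=[0.4955, 0.4955, 0.0018, 0.0018, 0.0018, 0.0018, 0.0018, 0.0000, 0.0000, 0.0000, 0.0000, 0.0000]  mean=1.3472  Neff=2.0364  idx=[0, 0, 0, 0, 0, 0, 1, 1, 1, 1, 1, 1]
step 3: w=[0.0833, 0.0833, 0.0833, 0.0833, 0.0833, 0.0833, 0.0833, 0.0833, 0.0833, 0.0833, 0.0833, 0.0833]  mean=1.3400  Neff=12.0000  idx=[0, 1, 2, 3, 4, 5, 6, 7, 8, 9, 10, 11]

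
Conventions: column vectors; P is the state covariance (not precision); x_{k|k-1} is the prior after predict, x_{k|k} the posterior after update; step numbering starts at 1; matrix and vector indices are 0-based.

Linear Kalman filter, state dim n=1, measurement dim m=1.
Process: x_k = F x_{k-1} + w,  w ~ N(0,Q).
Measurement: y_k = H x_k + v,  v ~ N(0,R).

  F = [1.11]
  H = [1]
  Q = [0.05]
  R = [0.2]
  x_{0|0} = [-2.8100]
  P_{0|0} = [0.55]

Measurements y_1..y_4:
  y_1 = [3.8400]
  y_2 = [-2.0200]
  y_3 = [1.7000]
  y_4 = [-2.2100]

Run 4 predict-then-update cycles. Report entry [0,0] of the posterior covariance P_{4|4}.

step 1: x^-=[-3.1191]  P^-=[0.7277]  S=[0.9277]  K=[0.7844]  nu=[6.9591]  x^+=[2.3396]  P^+=[0.1569]
step 2: x^-=[2.5970]  P^-=[0.2433]  S=[0.4433]  K=[0.5488]  nu=[-4.6170]  x^+=[0.0630]  P^+=[0.1098]
step 3: x^-=[0.0700]  P^-=[0.1852]  S=[0.3852]  K=[0.4808]  nu=[1.6300]  x^+=[0.8538]  P^+=[0.0962]
step 4: x^-=[0.9477]  P^-=[0.1685]  S=[0.3685]  K=[0.4572]  nu=[-3.1577]  x^+=[-0.4961]  P^+=[0.0914]

P_post[0,0] = 0.0914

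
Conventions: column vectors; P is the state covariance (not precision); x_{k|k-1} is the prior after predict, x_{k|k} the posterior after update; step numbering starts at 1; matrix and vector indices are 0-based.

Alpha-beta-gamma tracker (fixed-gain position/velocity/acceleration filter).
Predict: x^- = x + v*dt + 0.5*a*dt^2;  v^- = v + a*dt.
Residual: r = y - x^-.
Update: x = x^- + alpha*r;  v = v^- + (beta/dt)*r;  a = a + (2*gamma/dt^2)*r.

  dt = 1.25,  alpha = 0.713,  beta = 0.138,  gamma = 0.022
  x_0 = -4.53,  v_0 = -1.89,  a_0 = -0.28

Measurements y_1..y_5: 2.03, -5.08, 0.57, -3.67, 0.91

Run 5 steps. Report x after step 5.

step 1: x_pred=-7.1113  r=9.1412  x^+=-0.5935  v^+=-1.2308  a^+=-0.0226
step 2: x_pred=-2.1497  r=-2.9303  x^+=-4.2390  v^+=-1.5825  a^+=-0.1051
step 3: x_pred=-6.2993  r=6.8693  x^+=-1.4015  v^+=-0.9555  a^+=0.0883
step 4: x_pred=-2.5269  r=-1.1431  x^+=-3.3419  v^+=-0.9713  a^+=0.0561
step 5: x_pred=-4.5122  r=5.4222  x^+=-0.6462  v^+=-0.3025  a^+=0.2088

x_post = -0.6462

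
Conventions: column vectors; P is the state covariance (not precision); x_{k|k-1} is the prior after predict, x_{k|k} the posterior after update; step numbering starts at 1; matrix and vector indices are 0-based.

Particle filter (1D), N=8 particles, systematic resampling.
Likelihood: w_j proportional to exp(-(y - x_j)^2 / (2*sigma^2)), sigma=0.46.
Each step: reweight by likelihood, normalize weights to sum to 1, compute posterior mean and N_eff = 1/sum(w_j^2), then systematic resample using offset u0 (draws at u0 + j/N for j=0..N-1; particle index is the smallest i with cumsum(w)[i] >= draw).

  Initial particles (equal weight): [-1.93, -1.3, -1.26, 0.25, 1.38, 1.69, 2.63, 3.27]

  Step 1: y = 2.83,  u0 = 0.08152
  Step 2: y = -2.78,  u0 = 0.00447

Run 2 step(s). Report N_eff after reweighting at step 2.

step 1: w=[0.0000, 0.0000, 0.0000, 0.0000, 0.0044, 0.0291, 0.5700, 0.3965]  mean=2.8510  Neff=2.0702  idx=[6, 6, 6, 6, 6, 7, 7, 7]
step 2: w=[0.2000, 0.2000, 0.2000, 0.2000, 0.2000, 0.0000, 0.0000, 0.0000]  mean=2.6300  Neff=5.0000  idx=[0, 0, 1, 1, 2, 3, 3, 4]

N_eff = 5.0000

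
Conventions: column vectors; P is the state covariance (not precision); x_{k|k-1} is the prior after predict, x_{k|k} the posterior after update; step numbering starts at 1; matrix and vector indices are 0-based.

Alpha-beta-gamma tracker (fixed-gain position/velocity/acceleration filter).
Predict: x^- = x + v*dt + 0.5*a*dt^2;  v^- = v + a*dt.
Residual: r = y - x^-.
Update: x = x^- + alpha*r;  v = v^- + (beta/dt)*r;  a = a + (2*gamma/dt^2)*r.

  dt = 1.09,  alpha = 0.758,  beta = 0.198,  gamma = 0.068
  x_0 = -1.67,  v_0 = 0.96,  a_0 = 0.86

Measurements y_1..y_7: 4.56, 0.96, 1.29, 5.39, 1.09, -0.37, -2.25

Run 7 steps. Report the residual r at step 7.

resid = -2.1121

step 1: x_pred=-0.1127  r=4.6727  x^+=3.4292  v^+=2.7462  a^+=1.3949
step 2: x_pred=7.2512  r=-6.2912  x^+=2.4825  v^+=3.1238  a^+=0.6747
step 3: x_pred=6.2883  r=-4.9983  x^+=2.4996  v^+=2.9513  a^+=0.1026
step 4: x_pred=5.7775  r=-0.3875  x^+=5.4838  v^+=2.9928  a^+=0.0582
step 5: x_pred=8.7805  r=-7.6905  x^+=2.9511  v^+=1.6593  a^+=-0.8221
step 6: x_pred=4.2713  r=-4.6413  x^+=0.7532  v^+=-0.0799  a^+=-1.3534
step 7: x_pred=-0.1379  r=-2.1121  x^+=-1.7389  v^+=-1.9388  a^+=-1.5951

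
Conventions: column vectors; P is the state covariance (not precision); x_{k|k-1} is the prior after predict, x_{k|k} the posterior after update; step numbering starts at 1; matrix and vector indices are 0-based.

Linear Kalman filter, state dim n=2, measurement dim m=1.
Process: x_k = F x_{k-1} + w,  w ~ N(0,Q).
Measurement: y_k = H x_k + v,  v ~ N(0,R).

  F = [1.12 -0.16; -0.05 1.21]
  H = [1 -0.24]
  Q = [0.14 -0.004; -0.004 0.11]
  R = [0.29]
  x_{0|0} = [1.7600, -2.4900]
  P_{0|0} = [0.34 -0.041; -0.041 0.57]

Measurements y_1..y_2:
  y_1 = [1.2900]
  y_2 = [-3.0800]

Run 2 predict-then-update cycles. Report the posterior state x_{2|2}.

step 1: x^-=[2.3696, -3.1009]  P^-=[0.5958 -0.1893; -0.1893 0.9503]  S=[1.0314]  K=[0.6217; -0.4047]  nu=[-1.8238]  x^+=[1.2357, -2.3629]  P^+=[0.1971 0.0702; 0.0702 0.7815]
step 2: x^-=[1.7621, -2.9208]  P^-=[0.3821 -0.0706; -0.0706 1.2461]  S=[0.7778]  K=[0.5131; -0.4753]  nu=[-5.5431]  x^+=[-1.0820, -0.2862]  P^+=[0.1774 0.1191; 0.1191 1.0704]

x_post = [-1.0820, -0.2862]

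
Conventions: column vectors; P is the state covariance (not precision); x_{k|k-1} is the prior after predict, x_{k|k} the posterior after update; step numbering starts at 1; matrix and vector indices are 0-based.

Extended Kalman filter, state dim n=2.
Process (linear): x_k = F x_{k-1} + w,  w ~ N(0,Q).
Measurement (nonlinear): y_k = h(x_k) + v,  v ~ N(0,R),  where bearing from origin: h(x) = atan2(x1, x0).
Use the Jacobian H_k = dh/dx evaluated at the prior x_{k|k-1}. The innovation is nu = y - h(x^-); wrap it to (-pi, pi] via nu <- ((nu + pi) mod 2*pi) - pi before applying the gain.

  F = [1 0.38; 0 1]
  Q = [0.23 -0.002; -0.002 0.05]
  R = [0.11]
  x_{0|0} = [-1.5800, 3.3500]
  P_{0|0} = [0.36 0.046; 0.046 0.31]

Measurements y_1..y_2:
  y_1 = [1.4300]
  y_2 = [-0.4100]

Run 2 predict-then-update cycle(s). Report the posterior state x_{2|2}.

step 1: x^-=[-0.3070, 3.3500]  P^-=[0.6697 0.1618; 0.1618 0.3600]  H_jac=[-0.2960 -0.0271]  S=[0.1716]  K=[-1.1812; -0.3361]  nu=[-0.2322]  x^+=[-0.0327, 3.4280]  P^+=[0.4304 0.0937; 0.0937 0.3406]
step 2: x^-=[1.2699, 3.4280]  P^-=[0.7807 0.2211; 0.2211 0.3906]  H_jac=[-0.2565 0.0950]  S=[0.1541]  K=[-1.1631; -0.1272]  nu=[-1.6260]  x^+=[3.1612, 3.6349]  P^+=[0.5722 0.1983; 0.1983 0.3881]

x_post = [3.1612, 3.6349]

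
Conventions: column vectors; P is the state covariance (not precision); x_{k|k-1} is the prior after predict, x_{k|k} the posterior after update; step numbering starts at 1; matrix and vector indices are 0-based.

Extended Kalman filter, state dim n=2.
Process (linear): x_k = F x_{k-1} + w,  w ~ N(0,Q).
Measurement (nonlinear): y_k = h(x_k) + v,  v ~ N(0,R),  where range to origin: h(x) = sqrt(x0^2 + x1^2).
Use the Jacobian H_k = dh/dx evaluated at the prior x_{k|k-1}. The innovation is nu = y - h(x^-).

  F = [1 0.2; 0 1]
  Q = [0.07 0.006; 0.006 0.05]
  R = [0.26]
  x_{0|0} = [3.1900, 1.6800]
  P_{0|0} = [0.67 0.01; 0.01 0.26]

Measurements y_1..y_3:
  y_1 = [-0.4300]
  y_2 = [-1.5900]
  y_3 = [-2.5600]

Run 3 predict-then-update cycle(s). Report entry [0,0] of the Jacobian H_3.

H_jac[0,0] = -0.5298

step 1: x^-=[3.5260, 1.6800]  P^-=[0.7544 0.0680; 0.0680 0.3100]  H_jac=[0.9028 0.4301]  S=[0.9850]  K=[0.7211; 0.1977]  nu=[-4.3358]  x^+=[0.3994, 0.8228]  P^+=[0.2422 -0.0724; -0.0724 0.2715]
step 2: x^-=[0.5640, 0.8228]  P^-=[0.2941 -0.0121; -0.0121 0.3215]  H_jac=[0.5653 0.8249]  S=[0.5614]  K=[0.2783; 0.4601]  nu=[-2.5875]  x^+=[-0.1562, -0.3678]  P^+=[0.2506 -0.0840; -0.0840 0.2026]
step 3: x^-=[-0.2298, -0.3678]  P^-=[0.2951 -0.0375; -0.0375 0.2526]  H_jac=[-0.5298 -0.8481]  S=[0.4908]  K=[-0.2537; -0.3960]  nu=[-2.9937]  x^+=[0.5298, 0.8178]  P^+=[0.2635 -0.0868; -0.0868 0.1756]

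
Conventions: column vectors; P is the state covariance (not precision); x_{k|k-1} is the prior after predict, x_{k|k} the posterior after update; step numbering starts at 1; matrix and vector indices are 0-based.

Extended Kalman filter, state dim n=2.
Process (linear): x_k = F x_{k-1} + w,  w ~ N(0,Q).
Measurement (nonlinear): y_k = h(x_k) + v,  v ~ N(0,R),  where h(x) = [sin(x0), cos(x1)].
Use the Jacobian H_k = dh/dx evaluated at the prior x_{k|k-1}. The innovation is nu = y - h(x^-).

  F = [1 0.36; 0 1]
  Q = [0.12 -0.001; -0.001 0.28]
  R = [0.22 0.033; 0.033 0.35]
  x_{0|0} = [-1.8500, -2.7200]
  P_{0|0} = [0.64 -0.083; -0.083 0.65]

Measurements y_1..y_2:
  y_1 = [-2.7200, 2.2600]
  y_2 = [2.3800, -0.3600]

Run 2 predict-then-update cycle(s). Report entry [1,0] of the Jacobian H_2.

step 1: x^-=[-2.8292, -2.7200]  P^-=[0.7845 0.1500; 0.1500 0.9300]  H_jac=[-0.9516 0.0000; 0.0000 0.4092]  S=[0.9304 -0.0254; -0.0254 0.5057]  K=[-0.8002 0.0812; -0.1331 0.7458]  nu=[-2.4127, 3.1724]  x^+=[-0.6412, -0.0329]  P^+=[0.1822 0.0049; 0.0049 0.6272]
step 2: x^-=[-0.6530, -0.0329]  P^-=[0.3870 0.2297; 0.2297 0.9072]  H_jac=[0.7942 0.0000; 0.0000 0.0329]  S=[0.4641 0.0390; 0.0390 0.3510]  K=[0.6667 -0.0525; 0.3895 0.0418]  nu=[2.9876, -1.3595]  x^+=[1.4101, 1.0741]  P^+=[0.1825 0.1096; 0.1096 0.8349]

H_jac[1,0] = 0.0000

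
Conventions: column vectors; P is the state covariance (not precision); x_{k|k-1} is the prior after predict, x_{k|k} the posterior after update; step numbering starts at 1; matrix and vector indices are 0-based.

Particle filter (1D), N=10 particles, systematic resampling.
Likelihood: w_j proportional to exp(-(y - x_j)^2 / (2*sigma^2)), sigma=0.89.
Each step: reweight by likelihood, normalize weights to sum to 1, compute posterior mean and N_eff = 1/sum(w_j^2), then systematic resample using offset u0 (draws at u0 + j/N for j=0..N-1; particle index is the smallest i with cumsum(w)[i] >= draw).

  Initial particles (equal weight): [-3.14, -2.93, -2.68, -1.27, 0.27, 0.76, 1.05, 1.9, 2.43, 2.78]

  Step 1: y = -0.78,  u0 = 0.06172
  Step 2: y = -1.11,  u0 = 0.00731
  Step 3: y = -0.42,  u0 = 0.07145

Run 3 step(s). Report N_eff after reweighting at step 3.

step 1: w=[0.0156, 0.0284, 0.0539, 0.4520, 0.2622, 0.1177, 0.0635, 0.0056, 0.0008, 0.0002]  mean=-0.6107  Neff=3.3905  idx=[2, 3, 3, 3, 3, 4, 4, 4, 5, 6]
step 2: w=[0.0405, 0.1888, 0.1888, 0.1888, 0.1888, 0.0577, 0.0577, 0.0577, 0.0211, 0.0101]  mean=-0.9944  Neff=6.4608  idx=[0, 1, 1, 2, 2, 3, 4, 4, 5, 6]
step 3: w=[0.0067, 0.1064, 0.1064, 0.1064, 0.1064, 0.1064, 0.1064, 0.1064, 0.1243, 0.1243]  mean=-0.8966  Neff=9.0765  idx=[1, 2, 3, 4, 5, 6, 7, 8, 8, 9]

N_eff = 9.0765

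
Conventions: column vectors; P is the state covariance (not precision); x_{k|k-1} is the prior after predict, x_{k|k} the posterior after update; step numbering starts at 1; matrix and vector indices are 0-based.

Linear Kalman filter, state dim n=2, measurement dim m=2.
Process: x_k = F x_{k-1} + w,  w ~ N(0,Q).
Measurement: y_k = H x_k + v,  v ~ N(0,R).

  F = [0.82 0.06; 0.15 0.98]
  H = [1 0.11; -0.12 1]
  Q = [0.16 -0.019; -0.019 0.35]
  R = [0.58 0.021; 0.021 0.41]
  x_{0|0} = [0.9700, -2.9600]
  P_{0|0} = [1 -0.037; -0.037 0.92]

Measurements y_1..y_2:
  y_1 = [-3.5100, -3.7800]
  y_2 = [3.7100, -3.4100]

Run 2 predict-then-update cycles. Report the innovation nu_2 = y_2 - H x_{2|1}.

innov = [5.6715, 0.3656]

step 1: x^-=[0.6178, -2.7553]  P^-=[0.8321 0.1280; 0.1280 1.2452]  S=[1.4553 0.1845; 0.1845 1.6364]  K=[0.5876 -0.0490; 0.0881 0.7416]  nu=[-3.8247, -0.9506]  x^+=[-1.5832, -3.7972]  P^+=[0.3362 0.0326; 0.0326 0.3098]
step 2: x^-=[-1.5260, -3.9587]  P^-=[0.3904 0.0671; 0.0671 0.6647]  S=[0.9932 0.1134; 0.1134 1.0642]  K=[0.4032 -0.0240; 0.0715 0.6094]  nu=[5.6715, 0.3656]  x^+=[0.7522, -3.3302]  P^+=[0.2305 0.0263; 0.0263 0.2545]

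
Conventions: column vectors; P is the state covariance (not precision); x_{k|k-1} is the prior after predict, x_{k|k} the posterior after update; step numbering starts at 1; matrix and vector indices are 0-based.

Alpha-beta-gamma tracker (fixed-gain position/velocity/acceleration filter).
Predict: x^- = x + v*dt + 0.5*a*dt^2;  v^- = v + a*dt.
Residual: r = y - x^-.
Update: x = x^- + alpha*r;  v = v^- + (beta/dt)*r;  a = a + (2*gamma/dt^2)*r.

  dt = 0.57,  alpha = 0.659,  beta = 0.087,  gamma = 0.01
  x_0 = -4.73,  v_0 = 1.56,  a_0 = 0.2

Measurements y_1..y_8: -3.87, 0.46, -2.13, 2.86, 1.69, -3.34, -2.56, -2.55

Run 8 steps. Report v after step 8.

step 1: x_pred=-3.8083  r=-0.0617  x^+=-3.8490  v^+=1.6646  a^+=0.1962
step 2: x_pred=-2.8683  r=3.3283  x^+=-0.6749  v^+=2.2844  a^+=0.4011
step 3: x_pred=0.6923  r=-2.8223  x^+=-1.1676  v^+=2.0823  a^+=0.2273
step 4: x_pred=0.0562  r=2.8038  x^+=1.9039  v^+=2.6398  a^+=0.3999
step 5: x_pred=3.4736  r=-1.7836  x^+=2.2982  v^+=2.5955  a^+=0.2901
step 6: x_pred=3.8248  r=-7.1648  x^+=-0.8968  v^+=1.6673  a^+=-0.1509
step 7: x_pred=0.0291  r=-2.5891  x^+=-1.6771  v^+=1.1862  a^+=-0.3103
step 8: x_pred=-1.0514  r=-1.4986  x^+=-2.0390  v^+=0.7806  a^+=-0.4025

v_post = 0.7806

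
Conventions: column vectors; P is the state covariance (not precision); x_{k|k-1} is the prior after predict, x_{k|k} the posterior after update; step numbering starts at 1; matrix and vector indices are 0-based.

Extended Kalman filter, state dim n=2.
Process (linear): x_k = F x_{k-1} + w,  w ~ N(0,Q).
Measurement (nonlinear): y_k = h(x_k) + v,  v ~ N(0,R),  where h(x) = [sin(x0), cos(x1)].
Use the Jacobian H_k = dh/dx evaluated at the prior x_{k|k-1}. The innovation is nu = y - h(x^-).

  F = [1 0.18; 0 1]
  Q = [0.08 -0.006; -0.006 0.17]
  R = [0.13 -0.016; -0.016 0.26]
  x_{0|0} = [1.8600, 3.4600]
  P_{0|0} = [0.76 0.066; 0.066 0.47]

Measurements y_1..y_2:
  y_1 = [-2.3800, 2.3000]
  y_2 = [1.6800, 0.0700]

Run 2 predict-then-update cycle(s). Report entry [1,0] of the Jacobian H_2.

step 1: x^-=[2.4828, 3.4600]  P^-=[0.8790 0.1446; 0.1446 0.6400]  H_jac=[-0.7907 0.0000; 0.0000 0.3131]  S=[0.6796 -0.0518; -0.0518 0.3227]  K=[-1.0246 -0.0242; -0.1224 0.6012]  nu=[-2.9922, 3.2497]  x^+=[5.4700, 5.7800]  P^+=[0.1680 0.0323; 0.0323 0.5056]
step 2: x^-=[6.5104, 5.7800]  P^-=[0.2760 0.1173; 0.1173 0.6756]  H_jac=[0.9743 0.0000; 0.0000 0.4822]  S=[0.3920 0.0391; 0.0391 0.4171]  K=[0.6788 0.0720; 0.2156 0.7608]  nu=[1.4548, -0.8061]  x^+=[7.4398, 5.4805]  P^+=[0.0894 0.0163; 0.0163 0.4031]

H_jac[1,0] = 0.0000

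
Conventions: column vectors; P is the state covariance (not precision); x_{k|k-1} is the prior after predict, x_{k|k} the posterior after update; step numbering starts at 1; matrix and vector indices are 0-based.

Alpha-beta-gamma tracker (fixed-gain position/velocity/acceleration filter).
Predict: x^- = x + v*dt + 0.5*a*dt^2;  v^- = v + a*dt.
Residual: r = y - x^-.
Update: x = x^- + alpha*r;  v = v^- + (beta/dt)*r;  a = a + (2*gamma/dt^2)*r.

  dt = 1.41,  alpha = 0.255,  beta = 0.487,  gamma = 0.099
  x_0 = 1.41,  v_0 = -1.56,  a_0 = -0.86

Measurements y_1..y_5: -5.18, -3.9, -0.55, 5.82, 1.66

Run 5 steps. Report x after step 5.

x_post = 4.2774

step 1: x_pred=-1.6445  r=-3.5355  x^+=-2.5460  v^+=-3.9937  a^+=-1.2121
step 2: x_pred=-9.3821  r=5.4821  x^+=-7.9842  v^+=-3.8093  a^+=-0.6661
step 3: x_pred=-14.0175  r=13.4675  x^+=-10.5833  v^+=-0.0970  a^+=0.6751
step 4: x_pred=-10.0490  r=15.8690  x^+=-6.0024  v^+=6.3359  a^+=2.2556
step 5: x_pred=5.1733  r=-3.5133  x^+=4.2774  v^+=8.3028  a^+=1.9057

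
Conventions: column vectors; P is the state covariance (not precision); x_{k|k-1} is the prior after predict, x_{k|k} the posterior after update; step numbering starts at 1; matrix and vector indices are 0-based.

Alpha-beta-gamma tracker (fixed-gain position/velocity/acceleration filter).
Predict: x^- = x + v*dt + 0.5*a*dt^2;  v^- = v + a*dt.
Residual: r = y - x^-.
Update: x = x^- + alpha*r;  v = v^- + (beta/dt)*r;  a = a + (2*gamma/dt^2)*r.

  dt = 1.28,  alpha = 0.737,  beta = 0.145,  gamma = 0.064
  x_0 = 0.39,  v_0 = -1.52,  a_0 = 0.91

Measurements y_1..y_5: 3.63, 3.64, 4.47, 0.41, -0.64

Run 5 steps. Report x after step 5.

step 1: x_pred=-0.8101  r=4.4401  x^+=2.4622  v^+=0.1478  a^+=1.2569
step 2: x_pred=3.6810  r=-0.0410  x^+=3.6508  v^+=1.7519  a^+=1.2537
step 3: x_pred=6.9203  r=-2.4503  x^+=5.1144  v^+=3.0791  a^+=1.0622
step 4: x_pred=9.9258  r=-9.5158  x^+=2.9127  v^+=3.3608  a^+=0.3188
step 5: x_pred=7.4757  r=-8.1157  x^+=1.4944  v^+=2.8495  a^+=-0.3152

x_post = 1.4944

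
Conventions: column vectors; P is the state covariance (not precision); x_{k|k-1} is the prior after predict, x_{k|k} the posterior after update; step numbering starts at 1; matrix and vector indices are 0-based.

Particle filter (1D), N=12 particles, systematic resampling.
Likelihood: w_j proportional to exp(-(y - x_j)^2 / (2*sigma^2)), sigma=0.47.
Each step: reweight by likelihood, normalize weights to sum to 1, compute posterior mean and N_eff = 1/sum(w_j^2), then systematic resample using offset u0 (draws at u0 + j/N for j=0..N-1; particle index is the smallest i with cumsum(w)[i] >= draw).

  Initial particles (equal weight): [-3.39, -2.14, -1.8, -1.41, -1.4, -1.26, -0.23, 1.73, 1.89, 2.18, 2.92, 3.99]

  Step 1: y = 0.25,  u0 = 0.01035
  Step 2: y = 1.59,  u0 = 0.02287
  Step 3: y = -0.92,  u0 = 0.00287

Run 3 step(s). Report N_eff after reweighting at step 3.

step 1: w=[0.0000, 0.0000, 0.0001, 0.0032, 0.0034, 0.0094, 0.9684, 0.0115, 0.0037, 0.0004, 0.0000, 0.0000]  mean=-0.2164  Neff=1.0661  idx=[5, 6, 6, 6, 6, 6, 6, 6, 6, 6, 6, 6]
step 2: w=[0.0000, 0.0909, 0.0909, 0.0909, 0.0909, 0.0909, 0.0909, 0.0909, 0.0909, 0.0909, 0.0909, 0.0909]  mean=-0.2300  Neff=11.0000  idx=[1, 2, 3, 4, 4, 5, 6, 7, 8, 9, 10, 11]
step 3: w=[0.0833, 0.0833, 0.0833, 0.0833, 0.0833, 0.0833, 0.0833, 0.0833, 0.0833, 0.0833, 0.0833, 0.0833]  mean=-0.2300  Neff=12.0000  idx=[0, 1, 2, 3, 4, 5, 6, 7, 8, 9, 10, 11]

N_eff = 12.0000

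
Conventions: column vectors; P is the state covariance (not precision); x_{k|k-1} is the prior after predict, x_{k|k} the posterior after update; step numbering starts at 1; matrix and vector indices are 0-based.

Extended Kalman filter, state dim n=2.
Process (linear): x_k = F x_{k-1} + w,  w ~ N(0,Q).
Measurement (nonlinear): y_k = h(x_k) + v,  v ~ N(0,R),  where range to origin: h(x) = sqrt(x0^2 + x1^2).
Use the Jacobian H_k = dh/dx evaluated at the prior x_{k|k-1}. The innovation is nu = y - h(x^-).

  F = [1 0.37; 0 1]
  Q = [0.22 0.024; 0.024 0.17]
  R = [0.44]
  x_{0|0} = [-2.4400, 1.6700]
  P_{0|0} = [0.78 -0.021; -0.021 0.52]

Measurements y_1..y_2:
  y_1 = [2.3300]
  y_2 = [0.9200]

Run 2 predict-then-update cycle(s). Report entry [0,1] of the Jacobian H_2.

step 1: x^-=[-1.8221, 1.6700]  P^-=[1.0556 0.1954; 0.1954 0.6900]  H_jac=[-0.7372 0.6757]  S=[1.1341]  K=[-0.5698; 0.2841]  nu=[-0.1416]  x^+=[-1.7414, 1.6298]  P^+=[0.6874 0.3790; 0.3790 0.5985]
step 2: x^-=[-1.1384, 1.6298]  P^-=[1.2698 0.6244; 0.6244 0.7685]  H_jac=[-0.5726 0.8198]  S=[0.7866]  K=[-0.2736; 0.3464]  nu=[-1.0680]  x^+=[-0.8462, 1.2599]  P^+=[1.2109 0.6990; 0.6990 0.6741]

H_jac[0,1] = 0.8198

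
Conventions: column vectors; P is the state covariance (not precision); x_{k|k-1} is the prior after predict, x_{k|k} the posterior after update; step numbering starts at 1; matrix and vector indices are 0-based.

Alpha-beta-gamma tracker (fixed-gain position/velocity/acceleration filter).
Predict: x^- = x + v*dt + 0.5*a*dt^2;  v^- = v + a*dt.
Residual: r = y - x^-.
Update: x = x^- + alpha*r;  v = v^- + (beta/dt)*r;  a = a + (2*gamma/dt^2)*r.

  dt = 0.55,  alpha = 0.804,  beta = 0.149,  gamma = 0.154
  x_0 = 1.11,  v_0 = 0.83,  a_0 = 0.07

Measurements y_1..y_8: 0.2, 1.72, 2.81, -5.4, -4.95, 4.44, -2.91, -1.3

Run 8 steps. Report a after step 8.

step 1: x_pred=1.5771  r=-1.3771  x^+=0.4699  v^+=0.4954  a^+=-1.3321
step 2: x_pred=0.5409  r=1.1791  x^+=1.4889  v^+=0.0822  a^+=-0.1316
step 3: x_pred=1.5142  r=1.2958  x^+=2.5560  v^+=0.3609  a^+=1.1878
step 4: x_pred=2.9341  r=-8.3341  x^+=-3.7665  v^+=-1.2437  a^+=-7.2979
step 5: x_pred=-5.5543  r=0.6043  x^+=-5.0685  v^+=-5.0938  a^+=-6.6826
step 6: x_pred=-8.8808  r=13.3208  x^+=1.8291  v^+=-5.1605  a^+=6.8804
step 7: x_pred=0.0315  r=-2.9415  x^+=-2.3335  v^+=-2.1732  a^+=3.8854
step 8: x_pred=-2.9410  r=1.6410  x^+=-1.6216  v^+=0.4084  a^+=5.5563

a_post = 5.5563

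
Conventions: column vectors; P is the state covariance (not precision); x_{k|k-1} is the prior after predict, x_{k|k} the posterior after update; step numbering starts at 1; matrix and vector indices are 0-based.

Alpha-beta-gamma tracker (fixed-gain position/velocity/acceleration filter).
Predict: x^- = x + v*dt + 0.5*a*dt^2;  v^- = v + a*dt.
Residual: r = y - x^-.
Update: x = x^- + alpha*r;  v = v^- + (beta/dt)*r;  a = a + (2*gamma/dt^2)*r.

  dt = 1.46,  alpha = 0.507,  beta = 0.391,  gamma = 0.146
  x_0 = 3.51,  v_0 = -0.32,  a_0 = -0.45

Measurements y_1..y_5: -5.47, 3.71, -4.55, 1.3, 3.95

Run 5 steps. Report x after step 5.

x_post = 1.5212

step 1: x_pred=2.5632  r=-8.0332  x^+=-1.5096  v^+=-3.1284  a^+=-1.5504
step 2: x_pred=-7.7295  r=11.4395  x^+=-1.9297  v^+=-2.3284  a^+=0.0166
step 3: x_pred=-5.3114  r=0.7614  x^+=-4.9254  v^+=-2.1002  a^+=0.1209
step 4: x_pred=-7.8628  r=9.1628  x^+=-3.2173  v^+=0.5302  a^+=1.3761
step 5: x_pred=-0.9765  r=4.9265  x^+=1.5212  v^+=3.8587  a^+=2.0510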